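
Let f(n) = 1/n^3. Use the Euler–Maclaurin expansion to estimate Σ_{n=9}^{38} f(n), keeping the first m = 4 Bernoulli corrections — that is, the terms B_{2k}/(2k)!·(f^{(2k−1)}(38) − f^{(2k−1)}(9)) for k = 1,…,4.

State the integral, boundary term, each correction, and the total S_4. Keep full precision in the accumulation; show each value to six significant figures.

S_4 ≈ 0.00655939

The integral term ∫_9^38 1/x^3 dx = 0.00582658.
½[f(9) + f(38)] = ½[0.00137174 + 1.82242e-05] = 0.000694983.
Integral + boundary = 0.00652156.
Correction k=1: B_{2}/2! · (f^{(1)}(38) − f^{(1)}(9)) = 1/12 · (-1.43876e-06 − (-0.000457247)) = 3.79841e-05.
Running total after k=1: 0.00655955.
Correction k=2: B_{4}/4! · (f^{(3)}(38) − f^{(3)}(9)) = −1/720 · (-1.99274e-08 − (-0.000112901)) = -1.56779e-07.
Running total after k=2: 0.00655939.
Correction k=3: B_{6}/6! · (f^{(5)}(38) − f^{(5)}(9)) = 1/30240 · (-5.79605e-10 − (-5.85410e-05)) = 1.93586e-09.
Running total after k=3: 0.00655939.
Correction k=4: B_{8}/8! · (f^{(7)}(38) − f^{(7)}(9)) = −1/1209600 · (-2.88999e-11 − (-5.20365e-05)) = -4.30196e-11.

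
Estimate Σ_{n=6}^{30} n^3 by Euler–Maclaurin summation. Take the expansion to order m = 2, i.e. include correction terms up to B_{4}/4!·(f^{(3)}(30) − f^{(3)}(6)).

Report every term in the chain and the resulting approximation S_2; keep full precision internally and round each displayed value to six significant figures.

S_2 ≈ 216000

Integral: ∫_6^30 x^3 dx = 202176.
Boundary: ½(f(6) + f(30)) = ½(216.000 + 27000.0) = 13608.0.
Integral + boundary = 215784.
k=1: B_{2}/(2)! × [f^{(1)}(30) − f^{(1)}(6)] = 1/12 × (2700.00 − 108.000) = 216.000.
After k=1: 216000.
k=2: B_{4}/(4)! × [f^{(3)}(30) − f^{(3)}(6)] = −1/720 × (6.00000 − 6.00000) = 0.00000.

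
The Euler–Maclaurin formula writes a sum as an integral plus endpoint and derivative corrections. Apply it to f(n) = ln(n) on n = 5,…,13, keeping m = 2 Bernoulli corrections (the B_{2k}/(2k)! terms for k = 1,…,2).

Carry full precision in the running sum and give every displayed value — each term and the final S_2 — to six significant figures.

S_2 ≈ 19.3741

Integral: ∫_5^13 ln(x) dx = 17.2972.
Boundary: ½(f(5) + f(13)) = ½(1.60944 + 2.56495) = 2.08719.
Running total after boundary: 19.3843.
Order-1 term: 1/12 · (0.0769231 − 0.200000) = -0.0102564.
After k=1: 19.3741.
Order-2 term: −1/720 · (0.000910332 − 0.0160000) = 2.09579e-05.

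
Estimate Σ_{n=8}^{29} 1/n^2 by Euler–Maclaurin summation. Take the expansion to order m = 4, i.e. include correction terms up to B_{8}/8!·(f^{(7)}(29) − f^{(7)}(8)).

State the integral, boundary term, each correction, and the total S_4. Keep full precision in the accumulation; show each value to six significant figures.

S_4 ≈ 0.0992420

The integral term ∫_8^29 1/x^2 dx = 0.0905172.
½[f(8) + f(29)] = ½[0.0156250 + 0.00118906] = 0.00840703.
So far: 0.0989243.
Order-1 term: 1/12 · (-8.20042e-05 − (-0.00390625)) = 0.000318687.
Partial sum through k=1: 0.0992430.
Order-2 term: −1/720 · (-1.17010e-06 − (-0.000732422)) = -1.01563e-06.
Partial sum through k=2: 0.0992419.
Order-3 term: 1/30240 · (-4.17394e-08 − (-0.000343323)) = 1.13519e-08.
Partial sum through k=3: 0.0992420.
Order-4 term: −1/1209600 · (-2.77932e-09 − (-0.000300407)) = -2.48350e-10.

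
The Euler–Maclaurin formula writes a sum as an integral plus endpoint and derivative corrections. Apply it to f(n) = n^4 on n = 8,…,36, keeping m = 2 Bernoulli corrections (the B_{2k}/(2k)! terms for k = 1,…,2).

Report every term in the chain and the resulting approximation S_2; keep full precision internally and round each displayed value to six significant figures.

∫_8^36 x^4 dx evaluates to 1.20867e+07.
Endpoint term: (f(8) + f(36))/2 = (4096.00 + 1.67962e+06)/2 = 841856.
Running total after boundary: 1.29285e+07.
Correction k=1: B_{2}/2! · (f^{(1)}(36) − f^{(1)}(8)) = 1/12 · (186624 − 2048.00) = 15381.3.
After k=1: 1.29439e+07.
Correction k=2: B_{4}/4! · (f^{(3)}(36) − f^{(3)}(8)) = −1/720 · (864.000 − 192.000) = -0.933333.

S_2 ≈ 1.29439e+07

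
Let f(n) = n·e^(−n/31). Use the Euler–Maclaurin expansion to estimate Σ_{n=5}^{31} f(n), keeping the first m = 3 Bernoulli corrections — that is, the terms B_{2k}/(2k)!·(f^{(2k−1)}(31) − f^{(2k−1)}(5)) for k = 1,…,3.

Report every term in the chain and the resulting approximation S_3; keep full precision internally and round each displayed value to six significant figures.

∫_5^31 x·e^(−x/31) dx evaluates to 242.702.
Boundary: ½(f(5) + f(31)) = ½(4.25522 + 11.4043) = 7.82974.
Running total after boundary: 250.532.
Correction k=1: B_{2}/2! · (f^{(1)}(31) − f^{(1)}(5)) = 1/12 · (0.00000 − 0.713780) = -0.0594816.
After k=1: 250.472.
Correction k=2: B_{4}/4! · (f^{(3)}(31) − f^{(3)}(5)) = −1/720 · (0.000765618 − 0.00251391) = 2.42819e-06.
After k=2: 250.472.
Correction k=3: B_{6}/6! · (f^{(5)}(31) − f^{(5)}(5)) = 1/30240 · (1.59338e-06 − 4.45898e-06) = -9.47619e-11.

S_3 ≈ 250.472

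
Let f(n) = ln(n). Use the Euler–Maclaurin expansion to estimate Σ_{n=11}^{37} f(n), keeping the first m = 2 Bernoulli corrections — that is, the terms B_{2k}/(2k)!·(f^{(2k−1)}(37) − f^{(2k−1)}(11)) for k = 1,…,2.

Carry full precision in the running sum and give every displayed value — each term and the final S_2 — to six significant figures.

S_2 ≈ 84.2262

The integral term ∫_11^37 ln(x) dx = 81.2271.
½[f(11) + f(37)] = ½[2.39790 + 3.61092] = 3.00441.
Running total after boundary: 84.2315.
Order-1 term: 1/12 · (0.0270270 − 0.0909091) = -0.00532351.
Running total after k=1: 84.2262.
Order-2 term: −1/720 · (3.94843e-05 − 0.00150263) = 2.03215e-06.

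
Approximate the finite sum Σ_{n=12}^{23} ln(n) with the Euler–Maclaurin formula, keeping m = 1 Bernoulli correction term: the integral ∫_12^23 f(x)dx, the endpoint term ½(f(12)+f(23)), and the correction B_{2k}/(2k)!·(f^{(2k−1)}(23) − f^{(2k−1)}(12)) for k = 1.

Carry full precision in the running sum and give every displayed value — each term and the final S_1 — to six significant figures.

The integral term ∫_12^23 ln(x) dx = 31.2975.
Endpoint term: (f(12) + f(23))/2 = (2.48491 + 3.13549)/2 = 2.81020.
Integral + boundary = 34.1077.
k=1: B_{2}/(2)! × [f^{(1)}(23) − f^{(1)}(12)] = 1/12 × (0.0434783 − 0.0833333) = -0.00332126.

S_1 ≈ 34.1044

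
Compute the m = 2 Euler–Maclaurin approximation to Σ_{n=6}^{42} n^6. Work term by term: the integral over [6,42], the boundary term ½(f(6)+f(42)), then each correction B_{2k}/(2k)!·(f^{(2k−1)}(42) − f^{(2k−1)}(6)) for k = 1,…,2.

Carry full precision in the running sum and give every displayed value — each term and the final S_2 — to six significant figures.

S_2 ≈ 3.57440e+10

∫_6^42 x^6 dx evaluates to 3.29342e+10.
Boundary: ½(f(6) + f(42)) = ½(46656.0 + 5.48903e+09) = 2.74454e+09.
Running total after boundary: 3.56787e+10.
Correction k=1: B_{2}/2! · (f^{(1)}(42) − f^{(1)}(6)) = 1/12 · (7.84147e+08 − 46656.0) = 6.53417e+07.
Running total after k=1: 3.57440e+10.
Correction k=2: B_{4}/4! · (f^{(3)}(42) − f^{(3)}(6)) = −1/720 · (8.89056e+06 − 25920.0) = -12312.0.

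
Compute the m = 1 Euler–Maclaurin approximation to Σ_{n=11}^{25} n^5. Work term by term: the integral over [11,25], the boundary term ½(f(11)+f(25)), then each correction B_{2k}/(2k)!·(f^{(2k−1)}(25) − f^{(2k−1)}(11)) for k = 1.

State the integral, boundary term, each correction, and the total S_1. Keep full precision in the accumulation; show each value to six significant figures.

S_1 ≈ 4.55148e+07

∫_11^25 x^5 dx evaluates to 4.03948e+07.
Boundary: ½(f(11) + f(25)) = ½(161051 + 9.76562e+06) = 4.96334e+06.
Running total after boundary: 4.53582e+07.
k=1: B_{2}/(2)! × [f^{(1)}(25) − f^{(1)}(11)] = 1/12 × (1.95312e+06 − 73205.0) = 156660.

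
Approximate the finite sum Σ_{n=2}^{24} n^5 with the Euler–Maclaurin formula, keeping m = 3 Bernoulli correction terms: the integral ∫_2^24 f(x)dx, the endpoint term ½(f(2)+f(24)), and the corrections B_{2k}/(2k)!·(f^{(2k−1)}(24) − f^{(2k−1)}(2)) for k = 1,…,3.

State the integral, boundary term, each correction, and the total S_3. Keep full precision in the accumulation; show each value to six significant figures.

Integral: ∫_2^24 x^5 dx = 3.18505e+07.
½[f(2) + f(24)] = ½[32.0000 + 7.96262e+06] = 3.98133e+06.
Running total after boundary: 3.58318e+07.
Order-1 term: 1/12 · (1.65888e+06 − 80.0000) = 138233.
After k=1: 3.59700e+07.
Order-2 term: −1/720 · (34560.0 − 240.000) = -47.6667.
After k=2: 3.59700e+07.
Order-3 term: 1/30240 · (120.000 − 120.000) = 0.00000.

S_3 ≈ 3.59700e+07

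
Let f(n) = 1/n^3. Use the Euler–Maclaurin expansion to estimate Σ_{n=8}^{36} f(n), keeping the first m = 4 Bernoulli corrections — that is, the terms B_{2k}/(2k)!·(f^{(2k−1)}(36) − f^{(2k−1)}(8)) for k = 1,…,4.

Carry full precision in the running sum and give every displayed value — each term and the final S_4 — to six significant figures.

Integral: ∫_8^36 1/x^3 dx = 0.00742670.
½[f(8) + f(36)] = ½[0.00195312 + 2.14335e-05] = 0.000987279.
Integral + boundary = 0.00841398.
k=1: B_{2}/(2)! × [f^{(1)}(36) − f^{(1)}(8)] = 1/12 × (-1.78612e-06 − (-0.000732422)) = 6.08863e-05.
After k=1: 0.00847486.
k=2: B_{4}/(4)! × [f^{(3)}(36) − f^{(3)}(8)] = −1/720 × (-2.75636e-08 − (-0.000228882)) = -3.17853e-07.
After k=2: 0.00847455.
k=3: B_{6}/(6)! × [f^{(5)}(36) − f^{(5)}(8)] = 1/30240 × (-8.93265e-10 − (-0.000150204)) = 4.96702e-09.
After k=3: 0.00847455.
k=4: B_{8}/(8)! × [f^{(7)}(36) − f^{(7)}(8)] = −1/1209600 × (-4.96259e-11 − (-0.000168979)) = -1.39698e-10.

S_4 ≈ 0.00847455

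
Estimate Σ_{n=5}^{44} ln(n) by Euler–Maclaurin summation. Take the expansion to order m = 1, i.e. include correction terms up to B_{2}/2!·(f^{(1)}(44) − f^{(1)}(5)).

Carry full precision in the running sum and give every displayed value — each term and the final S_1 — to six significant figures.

S_1 ≈ 122.139

The integral term ∫_5^44 ln(x) dx = 119.457.
Endpoint term: (f(5) + f(44))/2 = (1.60944 + 3.78419)/2 = 2.69681.
Running total after boundary: 122.154.
Correction k=1: B_{2}/2! · (f^{(1)}(44) − f^{(1)}(5)) = 1/12 · (0.0227273 − 0.200000) = -0.0147727.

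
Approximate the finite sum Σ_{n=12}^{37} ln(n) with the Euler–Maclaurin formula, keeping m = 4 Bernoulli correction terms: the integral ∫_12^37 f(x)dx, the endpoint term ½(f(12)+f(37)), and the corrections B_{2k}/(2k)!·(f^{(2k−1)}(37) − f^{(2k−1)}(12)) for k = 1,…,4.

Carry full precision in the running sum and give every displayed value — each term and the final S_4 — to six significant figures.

S_4 ≈ 81.8283

∫_12^37 ln(x) dx evaluates to 78.7851.
½[f(12) + f(37)] = ½[2.48491 + 3.61092] = 3.04791.
So far: 81.8330.
k=1: B_{2}/(2)! × [f^{(1)}(37) − f^{(1)}(12)] = 1/12 × (0.0270270 − 0.0833333) = -0.00469219.
Partial sum through k=1: 81.8283.
k=2: B_{4}/(4)! × [f^{(3)}(37) − f^{(3)}(12)] = −1/720 × (3.94843e-05 − 0.00115741) = 1.55267e-06.
Partial sum through k=2: 81.8283.
k=3: B_{6}/(6)! × [f^{(5)}(37) − f^{(5)}(12)] = 1/30240 × (3.46101e-07 − 9.64506e-05) = -3.17806e-09.
Partial sum through k=3: 81.8283.
k=4: B_{8}/(8)! × [f^{(7)}(37) − f^{(7)}(12)] = −1/1209600 × (7.58439e-09 − 2.00939e-05) = 1.66057e-11.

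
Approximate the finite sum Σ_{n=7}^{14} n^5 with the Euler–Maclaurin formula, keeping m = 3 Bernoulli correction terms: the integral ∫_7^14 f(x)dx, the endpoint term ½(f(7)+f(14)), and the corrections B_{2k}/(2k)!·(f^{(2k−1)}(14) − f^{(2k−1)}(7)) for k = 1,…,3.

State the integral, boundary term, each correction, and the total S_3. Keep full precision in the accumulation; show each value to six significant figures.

∫_7^14 x^5 dx evaluates to 1.23531e+06.
Endpoint term: (f(7) + f(14))/2 = (16807.0 + 537824)/2 = 277316.
Integral + boundary = 1.51263e+06.
k=1: B_{2}/(2)! × [f^{(1)}(14) − f^{(1)}(7)] = 1/12 × (192080 − 12005.0) = 15006.2.
After k=1: 1.52764e+06.
k=2: B_{4}/(4)! × [f^{(3)}(14) − f^{(3)}(7)] = −1/720 × (11760.0 − 2940.00) = -12.2500.
After k=2: 1.52762e+06.
k=3: B_{6}/(6)! × [f^{(5)}(14) − f^{(5)}(7)] = 1/30240 × (120.000 − 120.000) = 0.00000.

S_3 ≈ 1.52762e+06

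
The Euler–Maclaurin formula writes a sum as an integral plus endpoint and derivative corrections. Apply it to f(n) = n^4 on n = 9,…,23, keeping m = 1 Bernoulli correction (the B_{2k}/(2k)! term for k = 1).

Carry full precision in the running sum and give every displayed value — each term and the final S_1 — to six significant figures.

Integral: ∫_9^23 x^4 dx = 1.27546e+06.
½[f(9) + f(23)] = ½[6561.00 + 279841] = 143201.
So far: 1.41866e+06.
Order-1 term: 1/12 · (48668.0 − 2916.00) = 3812.67.

S_1 ≈ 1.42247e+06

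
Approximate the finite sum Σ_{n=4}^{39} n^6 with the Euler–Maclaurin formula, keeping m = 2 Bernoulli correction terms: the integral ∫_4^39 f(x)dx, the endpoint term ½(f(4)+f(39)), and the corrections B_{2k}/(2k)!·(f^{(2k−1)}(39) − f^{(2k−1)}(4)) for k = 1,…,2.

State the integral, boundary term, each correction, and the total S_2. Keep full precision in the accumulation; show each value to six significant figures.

S_2 ≈ 2.14089e+10

∫_4^39 x^6 dx evaluates to 1.96044e+10.
½[f(4) + f(39)] = ½[4096.00 + 3.51874e+09] = 1.75937e+09.
Running total after boundary: 2.13638e+10.
k=1: B_{2}/(2)! × [f^{(1)}(39) − f^{(1)}(4)] = 1/12 × (5.41345e+08 − 6144.00) = 4.51116e+07.
After k=1: 2.14089e+10.
k=2: B_{4}/(4)! × [f^{(3)}(39) − f^{(3)}(4)] = −1/720 × (7.11828e+06 − 7680.00) = -9875.83.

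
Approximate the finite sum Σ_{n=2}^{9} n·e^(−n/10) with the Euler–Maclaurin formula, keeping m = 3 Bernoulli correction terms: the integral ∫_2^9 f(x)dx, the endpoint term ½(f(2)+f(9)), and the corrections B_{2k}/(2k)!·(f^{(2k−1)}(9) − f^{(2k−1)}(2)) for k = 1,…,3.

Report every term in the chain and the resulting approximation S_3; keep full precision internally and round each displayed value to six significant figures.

The integral term ∫_2^9 x·e^(−x/10) dx = 20.9995.
Endpoint term: (f(2) + f(9))/2 = (1.63746 + 3.65913)/2 = 2.64829.
So far: 23.6477.
k=1: B_{2}/(2)! × [f^{(1)}(9) − f^{(1)}(2)] = 1/12 × (0.0406570 − 0.654985) = -0.0511940.
Partial sum through k=1: 23.5966.
k=2: B_{4}/(4)! × [f^{(3)}(9) − f^{(3)}(2)] = −1/720 × (0.00853796 − 0.0229245) = 1.99812e-05.
Partial sum through k=2: 23.5966.
k=3: B_{6}/(6)! × [f^{(5)}(9) − f^{(5)}(2)] = 1/30240 × (0.000166694 − 0.000392991) = -7.48337e-09.

S_3 ≈ 23.5966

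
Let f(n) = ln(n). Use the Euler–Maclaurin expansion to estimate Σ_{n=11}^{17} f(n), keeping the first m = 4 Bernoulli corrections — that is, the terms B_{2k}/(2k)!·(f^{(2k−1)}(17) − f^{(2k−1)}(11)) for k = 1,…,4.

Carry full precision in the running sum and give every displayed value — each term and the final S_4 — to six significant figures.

S_4 ≈ 18.4007

∫_11^17 ln(x) dx evaluates to 15.7878.
½[f(11) + f(17)] = ½[2.39790 + 2.83321] = 2.61555.
Integral + boundary = 18.4033.
k=1: B_{2}/(2)! × [f^{(1)}(17) − f^{(1)}(11)] = 1/12 × (0.0588235 − 0.0909091) = -0.00267380.
Partial sum through k=1: 18.4007.
k=2: B_{4}/(4)! × [f^{(3)}(17) − f^{(3)}(11)] = −1/720 × (0.000407083 − 0.00150263) = 1.52159e-06.
Partial sum through k=2: 18.4007.
k=3: B_{6}/(6)! × [f^{(5)}(17) − f^{(5)}(11)] = 1/30240 × (1.69031e-05 − 0.000149021) = -4.36898e-09.
Partial sum through k=3: 18.4007.
k=4: B_{8}/(8)! × [f^{(7)}(17) − f^{(7)}(11)] = −1/1209600 × (1.75465e-06 − 3.69474e-05) = 2.90945e-11.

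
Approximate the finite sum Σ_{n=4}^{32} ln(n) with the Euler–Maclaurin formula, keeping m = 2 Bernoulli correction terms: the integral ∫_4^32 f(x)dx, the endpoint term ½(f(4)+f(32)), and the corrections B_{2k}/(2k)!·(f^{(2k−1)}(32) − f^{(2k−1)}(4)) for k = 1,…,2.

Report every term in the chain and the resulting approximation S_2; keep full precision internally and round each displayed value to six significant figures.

The integral term ∫_4^32 ln(x) dx = 77.3584.
Endpoint term: (f(4) + f(32))/2 = (1.38629 + 3.46574)/2 = 2.42602.
Running total after boundary: 79.7844.
Correction k=1: B_{2}/2! · (f^{(1)}(32) − f^{(1)}(4)) = 1/12 · (0.0312500 − 0.250000) = -0.0182292.
Running total after k=1: 79.7662.
Correction k=2: B_{4}/4! · (f^{(3)}(32) − f^{(3)}(4)) = −1/720 · (6.10352e-05 − 0.0312500) = 4.33180e-05.

S_2 ≈ 79.7662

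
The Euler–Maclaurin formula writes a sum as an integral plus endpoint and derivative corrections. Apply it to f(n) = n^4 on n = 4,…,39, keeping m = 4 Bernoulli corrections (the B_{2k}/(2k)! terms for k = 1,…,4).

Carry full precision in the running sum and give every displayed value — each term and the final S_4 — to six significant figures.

S_4 ≈ 1.92212e+07

The integral term ∫_4^39 x^4 dx = 1.80446e+07.
Endpoint term: (f(4) + f(39))/2 = (256.000 + 2.31344e+06)/2 = 1.15685e+06.
So far: 1.92015e+07.
Order-1 term: 1/12 · (237276 − 256.000) = 19751.7.
After k=1: 1.92212e+07.
Order-2 term: −1/720 · (936.000 − 96.0000) = -1.16667.
After k=2: 1.92212e+07.
Order-3 term: 1/30240 · (0.00000 − 0.00000) = 0.00000.
After k=3: 1.92212e+07.
Order-4 term: −1/1209600 · (0.00000 − 0.00000) = 0.00000.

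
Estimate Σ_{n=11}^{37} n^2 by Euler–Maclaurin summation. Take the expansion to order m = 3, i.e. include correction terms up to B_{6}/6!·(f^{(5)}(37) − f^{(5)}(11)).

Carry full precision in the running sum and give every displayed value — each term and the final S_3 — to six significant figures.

∫_11^37 x^2 dx evaluates to 16440.7.
Endpoint term: (f(11) + f(37))/2 = (121.000 + 1369.00)/2 = 745.000.
Running total after boundary: 17185.7.
Order-1 term: 1/12 · (74.0000 − 22.0000) = 4.33333.
Partial sum through k=1: 17190.0.
Order-2 term: −1/720 · (0.00000 − 0.00000) = 0.00000.
Partial sum through k=2: 17190.0.
Order-3 term: 1/30240 · (0.00000 − 0.00000) = 0.00000.

S_3 ≈ 17190.0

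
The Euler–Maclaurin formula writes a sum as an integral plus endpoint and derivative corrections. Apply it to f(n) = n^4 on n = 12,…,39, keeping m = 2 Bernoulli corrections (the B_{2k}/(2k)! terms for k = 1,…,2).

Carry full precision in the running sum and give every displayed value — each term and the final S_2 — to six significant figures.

S_2 ≈ 1.91814e+07

∫_12^39 x^4 dx evaluates to 1.79951e+07.
Boundary: ½(f(12) + f(39)) = ½(20736.0 + 2.31344e+06) = 1.16709e+06.
Running total after boundary: 1.91622e+07.
Order-1 term: 1/12 · (237276 − 6912.00) = 19197.0.
Partial sum through k=1: 1.91814e+07.
Order-2 term: −1/720 · (936.000 − 288.000) = -0.900000.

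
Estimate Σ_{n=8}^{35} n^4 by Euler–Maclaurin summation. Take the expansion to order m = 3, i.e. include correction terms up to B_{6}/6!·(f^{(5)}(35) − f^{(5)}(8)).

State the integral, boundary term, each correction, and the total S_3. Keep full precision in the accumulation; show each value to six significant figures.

Integral: ∫_8^35 x^4 dx = 1.04978e+07.
½[f(8) + f(35)] = ½[4096.00 + 1.50062e+06] = 752360.
Running total after boundary: 1.12502e+07.
Order-1 term: 1/12 · (171500 − 2048.00) = 14121.0.
Running total after k=1: 1.12643e+07.
Order-2 term: −1/720 · (840.000 − 192.000) = -0.900000.
Running total after k=2: 1.12643e+07.
Order-3 term: 1/30240 · (0.00000 − 0.00000) = 0.00000.

S_3 ≈ 1.12643e+07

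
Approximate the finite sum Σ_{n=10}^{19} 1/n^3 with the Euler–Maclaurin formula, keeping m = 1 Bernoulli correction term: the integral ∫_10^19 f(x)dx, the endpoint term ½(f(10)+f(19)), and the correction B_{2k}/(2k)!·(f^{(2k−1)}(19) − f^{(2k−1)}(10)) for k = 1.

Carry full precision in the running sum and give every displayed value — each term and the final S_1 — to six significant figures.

S_1 ≈ 0.00421094

The integral term ∫_10^19 1/x^3 dx = 0.00361496.
½[f(10) + f(19)] = ½[0.00100000 + 0.000145794] = 0.000572897.
Integral + boundary = 0.00418786.
Order-1 term: 1/12 · (-2.30201e-05 − (-0.000300000)) = 2.30817e-05.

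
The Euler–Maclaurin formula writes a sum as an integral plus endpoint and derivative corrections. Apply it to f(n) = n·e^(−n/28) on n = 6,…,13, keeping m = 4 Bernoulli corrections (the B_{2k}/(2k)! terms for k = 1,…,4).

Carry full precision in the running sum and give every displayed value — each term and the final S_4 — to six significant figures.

S_4 ≈ 53.2441

The integral term ∫_6^13 x·e^(−x/28) dx = 46.7617.
Boundary: ½(f(6) + f(13)) = ½(4.84271 + 8.17159) = 6.50715.
Integral + boundary = 53.2689.
Order-1 term: 1/12 · (0.336741 − 0.634164) = -0.0247852.
Partial sum through k=1: 53.2441.
Order-2 term: −1/720 · (0.00203305 − 0.00286786) = 1.15946e-06.
Partial sum through k=2: 53.2441.
Order-3 term: 1/30240 · (4.63849e-06 − 6.28422e-06) = -5.44223e-11.
Partial sum through k=3: 53.2441.
Order-4 term: −1/1209600 · (8.52527e-09 − 1.13654e-08) = 2.34798e-15.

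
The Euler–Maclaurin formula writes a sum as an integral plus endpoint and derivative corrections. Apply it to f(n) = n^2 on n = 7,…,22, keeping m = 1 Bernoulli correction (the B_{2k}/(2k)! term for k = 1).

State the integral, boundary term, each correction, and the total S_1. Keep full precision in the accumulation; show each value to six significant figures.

The integral term ∫_7^22 x^2 dx = 3435.00.
Endpoint term: (f(7) + f(22))/2 = (49.0000 + 484.000)/2 = 266.500.
Running total after boundary: 3701.50.
Correction k=1: B_{2}/2! · (f^{(1)}(22) − f^{(1)}(7)) = 1/12 · (44.0000 − 14.0000) = 2.50000.

S_1 ≈ 3704.00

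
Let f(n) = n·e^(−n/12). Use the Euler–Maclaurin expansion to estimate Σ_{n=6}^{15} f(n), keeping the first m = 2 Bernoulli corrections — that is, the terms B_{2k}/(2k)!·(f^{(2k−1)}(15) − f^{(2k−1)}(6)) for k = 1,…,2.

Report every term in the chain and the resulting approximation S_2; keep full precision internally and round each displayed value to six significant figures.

S_2 ≈ 42.1202

The integral term ∫_6^15 x·e^(−x/12) dx = 38.1831.
Endpoint term: (f(6) + f(15))/2 = (3.63918 + 4.29757)/2 = 3.96838.
Running total after boundary: 42.1514.
Correction k=1: B_{2}/2! · (f^{(1)}(15) − f^{(1)}(6)) = 1/12 · (-0.0716262 − 0.303265) = -0.0312410.
Running total after k=1: 42.1202.
Correction k=2: B_{4}/4! · (f^{(3)}(15) − f^{(3)}(6)) = −1/720 · (0.00348183 − 0.0105300) = 9.78919e-06.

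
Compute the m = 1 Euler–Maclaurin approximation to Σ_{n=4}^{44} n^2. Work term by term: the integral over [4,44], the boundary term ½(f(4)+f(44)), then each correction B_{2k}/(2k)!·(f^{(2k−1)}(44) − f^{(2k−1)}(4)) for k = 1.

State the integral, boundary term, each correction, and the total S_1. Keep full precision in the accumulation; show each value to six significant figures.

∫_4^44 x^2 dx evaluates to 28373.3.
½[f(4) + f(44)] = ½[16.0000 + 1936.00] = 976.000.
So far: 29349.3.
Order-1 term: 1/12 · (88.0000 − 8.00000) = 6.66667.

S_1 ≈ 29356.0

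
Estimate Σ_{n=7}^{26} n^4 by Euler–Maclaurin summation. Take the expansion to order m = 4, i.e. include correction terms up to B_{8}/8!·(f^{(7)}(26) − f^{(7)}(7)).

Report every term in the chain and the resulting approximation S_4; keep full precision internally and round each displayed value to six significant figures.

Integral: ∫_7^26 x^4 dx = 2.37291e+06.
Boundary: ½(f(7) + f(26)) = ½(2401.00 + 456976) = 229688.
Integral + boundary = 2.60260e+06.
Order-1 term: 1/12 · (70304.0 − 1372.00) = 5744.33.
Running total after k=1: 2.60835e+06.
Order-2 term: −1/720 · (624.000 − 168.000) = -0.633333.
Running total after k=2: 2.60835e+06.
Order-3 term: 1/30240 · (0.00000 − 0.00000) = 0.00000.
Running total after k=3: 2.60835e+06.
Order-4 term: −1/1209600 · (0.00000 − 0.00000) = 0.00000.

S_4 ≈ 2.60835e+06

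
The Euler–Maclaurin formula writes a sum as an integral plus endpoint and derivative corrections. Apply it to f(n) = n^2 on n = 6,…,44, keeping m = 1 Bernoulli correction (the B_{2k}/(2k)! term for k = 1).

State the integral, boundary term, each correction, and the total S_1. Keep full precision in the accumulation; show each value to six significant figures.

The integral term ∫_6^44 x^2 dx = 28322.7.
Boundary: ½(f(6) + f(44)) = ½(36.0000 + 1936.00) = 986.000.
Running total after boundary: 29308.7.
Correction k=1: B_{2}/2! · (f^{(1)}(44) − f^{(1)}(6)) = 1/12 · (88.0000 − 12.0000) = 6.33333.

S_1 ≈ 29315.0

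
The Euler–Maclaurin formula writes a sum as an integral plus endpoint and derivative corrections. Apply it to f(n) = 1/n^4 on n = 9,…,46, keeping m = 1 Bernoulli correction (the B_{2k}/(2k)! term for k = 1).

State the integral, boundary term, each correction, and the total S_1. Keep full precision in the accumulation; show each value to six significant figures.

S_1 ≈ 0.000535786

The integral term ∫_9^46 1/x^4 dx = 0.000453823.
Endpoint term: (f(9) + f(46))/2 = (0.000152416 + 2.23341e-07)/2 = 7.63196e-05.
Running total after boundary: 0.000530142.
Correction k=1: B_{2}/2! · (f^{(1)}(46) − f^{(1)}(9)) = 1/12 · (-1.94210e-08 − (-6.77404e-05)) = 5.64341e-06.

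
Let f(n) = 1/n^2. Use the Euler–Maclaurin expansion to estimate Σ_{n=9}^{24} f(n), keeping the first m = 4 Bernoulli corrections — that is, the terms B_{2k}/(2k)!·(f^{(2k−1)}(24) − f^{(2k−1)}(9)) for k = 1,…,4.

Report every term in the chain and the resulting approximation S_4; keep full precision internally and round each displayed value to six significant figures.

∫_9^24 1/x^2 dx evaluates to 0.0694444.
Boundary: ½(f(9) + f(24)) = ½(0.0123457 + 0.00173611) = 0.00704090.
So far: 0.0764853.
k=1: B_{2}/(2)! × [f^{(1)}(24) − f^{(1)}(9)] = 1/12 × (-0.000144676 − (-0.00274348)) = 0.000216567.
After k=1: 0.0767019.
k=2: B_{4}/(4)! × [f^{(3)}(24) − f^{(3)}(9)] = −1/720 × (-3.01408e-06 − (-0.000406442)) = -5.60317e-07.
After k=2: 0.0767013.
k=3: B_{6}/(6)! × [f^{(5)}(24) − f^{(5)}(9)] = 1/30240 × (-1.56983e-07 − (-0.000150534)) = 4.97279e-09.
After k=3: 0.0767014.
k=4: B_{8}/(8)! × [f^{(7)}(24) − f^{(7)}(9)] = −1/1209600 × (-1.52623e-08 − (-0.000104073)) = -8.60265e-11.

S_4 ≈ 0.0767014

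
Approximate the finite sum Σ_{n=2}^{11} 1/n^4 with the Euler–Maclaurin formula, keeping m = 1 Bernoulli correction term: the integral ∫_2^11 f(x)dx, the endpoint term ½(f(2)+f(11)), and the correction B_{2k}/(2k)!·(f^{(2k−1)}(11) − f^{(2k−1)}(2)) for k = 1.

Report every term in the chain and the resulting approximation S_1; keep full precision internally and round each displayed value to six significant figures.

The integral term ∫_2^11 1/x^4 dx = 0.0414162.
Endpoint term: (f(2) + f(11))/2 = (0.0625000 + 6.83013e-05)/2 = 0.0312842.
Integral + boundary = 0.0727004.
k=1: B_{2}/(2)! × [f^{(1)}(11) − f^{(1)}(2)] = 1/12 × (-2.48369e-05 − (-0.125000)) = 0.0104146.

S_1 ≈ 0.0831150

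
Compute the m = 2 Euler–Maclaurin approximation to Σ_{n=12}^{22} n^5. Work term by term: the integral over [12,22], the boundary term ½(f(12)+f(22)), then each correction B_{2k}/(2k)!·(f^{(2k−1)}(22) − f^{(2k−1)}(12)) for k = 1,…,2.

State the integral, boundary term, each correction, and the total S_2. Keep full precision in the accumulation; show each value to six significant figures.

S_2 ≈ 2.11892e+07

Integral: ∫_12^22 x^5 dx = 1.83990e+07.
Boundary: ½(f(12) + f(22)) = ½(248832 + 5.15363e+06) = 2.70123e+06.
Integral + boundary = 2.11002e+07.
Correction k=1: B_{2}/2! · (f^{(1)}(22) − f^{(1)}(12)) = 1/12 · (1.17128e+06 − 103680) = 88966.7.
Partial sum through k=1: 2.11892e+07.
Correction k=2: B_{4}/4! · (f^{(3)}(22) − f^{(3)}(12)) = −1/720 · (29040.0 − 8640.00) = -28.3333.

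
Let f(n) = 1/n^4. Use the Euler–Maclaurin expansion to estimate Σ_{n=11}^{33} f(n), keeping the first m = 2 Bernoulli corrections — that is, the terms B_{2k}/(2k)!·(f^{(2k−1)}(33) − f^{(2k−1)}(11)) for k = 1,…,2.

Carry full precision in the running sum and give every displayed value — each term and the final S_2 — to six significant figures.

S_2 ≈ 0.000277788

The integral term ∫_11^33 1/x^4 dx = 0.000241163.
½[f(11) + f(33)] = ½[6.83013e-05 + 8.43226e-07] = 3.45723e-05.
Integral + boundary = 0.000275735.
k=1: B_{2}/(2)! × [f^{(1)}(33) − f^{(1)}(11)] = 1/12 × (-1.02209e-07 − (-2.48369e-05)) = 2.06122e-06.
After k=1: 0.000277796.
k=2: B_{4}/(4)! × [f^{(3)}(33) − f^{(3)}(11)] = −1/720 × (-2.81568e-09 − (-6.15790e-06)) = -8.54872e-09.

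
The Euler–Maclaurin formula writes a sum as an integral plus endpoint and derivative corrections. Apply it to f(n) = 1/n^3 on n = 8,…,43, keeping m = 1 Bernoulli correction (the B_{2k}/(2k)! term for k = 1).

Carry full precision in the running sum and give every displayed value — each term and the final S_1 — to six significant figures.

∫_8^43 1/x^3 dx evaluates to 0.00754208.
Boundary: ½(f(8) + f(43)) = ½(0.00195312 + 1.25775e-05) = 0.000982851.
Integral + boundary = 0.00852493.
Correction k=1: B_{2}/2! · (f^{(1)}(43) − f^{(1)}(8)) = 1/12 · (-8.77501e-07 − (-0.000732422)) = 6.09620e-05.

S_1 ≈ 0.00858590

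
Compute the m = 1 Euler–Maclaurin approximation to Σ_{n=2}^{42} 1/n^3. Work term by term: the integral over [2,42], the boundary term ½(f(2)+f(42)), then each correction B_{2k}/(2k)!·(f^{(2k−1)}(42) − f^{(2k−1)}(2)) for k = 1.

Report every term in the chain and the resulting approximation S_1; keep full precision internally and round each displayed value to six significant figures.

∫_2^42 1/x^3 dx evaluates to 0.124717.
Endpoint term: (f(2) + f(42))/2 = (0.125000 + 1.34975e-05)/2 = 0.0625067.
So far: 0.187223.
Order-1 term: 1/12 · (-9.64104e-07 − (-0.187500)) = 0.0156249.

S_1 ≈ 0.202848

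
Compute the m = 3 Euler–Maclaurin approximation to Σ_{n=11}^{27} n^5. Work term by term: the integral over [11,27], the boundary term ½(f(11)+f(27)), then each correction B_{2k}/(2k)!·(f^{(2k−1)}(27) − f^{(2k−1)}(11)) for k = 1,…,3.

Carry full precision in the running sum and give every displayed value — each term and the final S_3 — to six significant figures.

∫_11^27 x^5 dx evaluates to 6.42748e+07.
½[f(11) + f(27)] = ½[161051 + 1.43489e+07] = 7.25498e+06.
Running total after boundary: 7.15298e+07.
Correction k=1: B_{2}/2! · (f^{(1)}(27) − f^{(1)}(11)) = 1/12 · (2.65720e+06 − 73205.0) = 215333.
Partial sum through k=1: 7.17451e+07.
Correction k=2: B_{4}/4! · (f^{(3)}(27) − f^{(3)}(11)) = −1/720 · (43740.0 − 7260.00) = -50.6667.
Partial sum through k=2: 7.17451e+07.
Correction k=3: B_{6}/6! · (f^{(5)}(27) − f^{(5)}(11)) = 1/30240 · (120.000 − 120.000) = 0.00000.

S_3 ≈ 7.17451e+07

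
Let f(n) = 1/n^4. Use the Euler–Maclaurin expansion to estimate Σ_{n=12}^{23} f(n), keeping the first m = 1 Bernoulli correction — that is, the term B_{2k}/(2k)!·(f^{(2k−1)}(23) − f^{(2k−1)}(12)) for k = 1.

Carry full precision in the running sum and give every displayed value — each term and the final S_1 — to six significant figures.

S_1 ≈ 0.000192692

The integral term ∫_12^23 1/x^4 dx = 0.000165505.
½[f(12) + f(23)] = ½[4.82253e-05 + 3.57346e-06] = 2.58994e-05.
Integral + boundary = 0.000191404.
k=1: B_{2}/(2)! × [f^{(1)}(23) − f^{(1)}(12)] = 1/12 × (-6.21471e-07 − (-1.60751e-05)) = 1.28780e-06.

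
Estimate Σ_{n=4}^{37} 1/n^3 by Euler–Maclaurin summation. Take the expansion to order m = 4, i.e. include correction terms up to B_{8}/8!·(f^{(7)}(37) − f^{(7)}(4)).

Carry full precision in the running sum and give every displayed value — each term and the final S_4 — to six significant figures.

S_4 ≈ 0.0396644

The integral term ∫_4^37 1/x^3 dx = 0.0308848.
Endpoint term: (f(4) + f(37))/2 = (0.0156250 + 1.97422e-05)/2 = 0.00782237.
Integral + boundary = 0.0387071.
Order-1 term: 1/12 · (-1.60072e-06 − (-0.0117188)) = 0.000976429.
After k=1: 0.0396836.
Order-2 term: −1/720 · (-2.33852e-08 − (-0.0146484)) = -2.03450e-05.
After k=2: 0.0396632.
Order-3 term: 1/30240 · (-7.17442e-10 − (-0.0384521)) = 1.27157e-06.
After k=3: 0.0396645.
Order-4 term: −1/1209600 · (-3.77325e-11 − (-0.173035)) = -1.43051e-07.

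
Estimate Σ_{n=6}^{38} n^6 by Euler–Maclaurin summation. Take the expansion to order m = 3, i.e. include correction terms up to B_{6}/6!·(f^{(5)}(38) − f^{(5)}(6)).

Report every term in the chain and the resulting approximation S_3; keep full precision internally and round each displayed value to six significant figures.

The integral term ∫_6^38 x^6 dx = 1.63450e+10.
Boundary: ½(f(6) + f(38)) = ½(46656.0 + 3.01094e+09) = 1.50549e+09.
Running total after boundary: 1.78505e+10.
Order-1 term: 1/12 · (4.75411e+08 − 46656.0) = 3.96137e+07.
After k=1: 1.78901e+10.
Order-2 term: −1/720 · (6.58464e+06 − 25920.0) = -9109.33.
After k=2: 1.78901e+10.
Order-3 term: 1/30240 · (27360.0 − 4320.00) = 0.761905.

S_3 ≈ 1.78901e+10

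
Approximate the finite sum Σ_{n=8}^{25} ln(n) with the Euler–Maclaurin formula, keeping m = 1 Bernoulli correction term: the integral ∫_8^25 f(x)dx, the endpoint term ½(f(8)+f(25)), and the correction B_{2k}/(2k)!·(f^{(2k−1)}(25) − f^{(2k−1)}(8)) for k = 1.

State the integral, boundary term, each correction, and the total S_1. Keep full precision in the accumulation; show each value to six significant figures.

S_1 ≈ 49.4784

∫_8^25 ln(x) dx evaluates to 46.8364.
Endpoint term: (f(8) + f(25))/2 = (2.07944 + 3.21888)/2 = 2.64916.
Running total after boundary: 49.4855.
k=1: B_{2}/(2)! × [f^{(1)}(25) − f^{(1)}(8)] = 1/12 × (0.0400000 − 0.125000) = -0.00708333.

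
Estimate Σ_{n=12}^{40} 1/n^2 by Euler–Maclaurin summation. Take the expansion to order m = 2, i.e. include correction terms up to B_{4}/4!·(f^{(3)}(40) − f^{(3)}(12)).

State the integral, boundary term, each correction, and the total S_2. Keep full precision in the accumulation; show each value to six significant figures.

S_2 ≈ 0.0622118

Integral: ∫_12^40 1/x^2 dx = 0.0583333.
Endpoint term: (f(12) + f(40))/2 = (0.00694444 + 0.000625000)/2 = 0.00378472.
Integral + boundary = 0.0621181.
Order-1 term: 1/12 · (-3.12500e-05 − (-0.00115741)) = 9.38465e-05.
Partial sum through k=1: 0.0622119.
Order-2 term: −1/720 · (-2.34375e-07 − (-9.64506e-05)) = -1.33634e-07.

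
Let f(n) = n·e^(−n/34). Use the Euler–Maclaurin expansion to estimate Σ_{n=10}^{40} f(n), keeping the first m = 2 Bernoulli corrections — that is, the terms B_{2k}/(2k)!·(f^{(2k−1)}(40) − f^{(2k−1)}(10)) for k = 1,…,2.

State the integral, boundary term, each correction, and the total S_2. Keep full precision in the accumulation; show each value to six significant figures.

The integral term ∫_10^40 x·e^(−x/34) dx = 338.956.
Endpoint term: (f(10) + f(40))/2 = (7.45189 + 12.3346)/2 = 9.89325.
So far: 348.849.
Order-1 term: 1/12 · (-0.0544174 − 0.526016) = -0.0483694.
Running total after k=1: 348.801.
Order-2 term: −1/720 · (0.000486430 − 0.00174428) = 1.74702e-06.

S_2 ≈ 348.801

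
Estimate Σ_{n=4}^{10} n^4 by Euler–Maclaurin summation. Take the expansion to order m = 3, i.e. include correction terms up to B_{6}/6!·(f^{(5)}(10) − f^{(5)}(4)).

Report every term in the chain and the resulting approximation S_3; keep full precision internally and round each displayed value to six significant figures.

S_3 ≈ 25235.0

The integral term ∫_4^10 x^4 dx = 19795.2.
½[f(4) + f(10)] = ½[256.000 + 10000.0] = 5128.00.
Running total after boundary: 24923.2.
Order-1 term: 1/12 · (4000.00 − 256.000) = 312.000.
Running total after k=1: 25235.2.
Order-2 term: −1/720 · (240.000 − 96.0000) = -0.200000.
Running total after k=2: 25235.0.
Order-3 term: 1/30240 · (0.00000 − 0.00000) = 0.00000.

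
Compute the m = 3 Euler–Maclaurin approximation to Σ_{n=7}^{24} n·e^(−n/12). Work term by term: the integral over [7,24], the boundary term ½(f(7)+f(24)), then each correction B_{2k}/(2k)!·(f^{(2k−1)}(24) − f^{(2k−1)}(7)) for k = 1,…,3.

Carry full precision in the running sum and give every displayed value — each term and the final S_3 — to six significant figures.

S_3 ≈ 72.3137

The integral term ∫_7^24 x·e^(−x/12) dx = 68.7672.
½[f(7) + f(24)] = ½[3.90625 + 3.24805] = 3.57715.
So far: 72.3443.
Correction k=1: B_{2}/2! · (f^{(1)}(24) − f^{(1)}(7)) = 1/12 · (-0.135335 − 0.232515) = -0.0306542.
Partial sum through k=1: 72.3137.
Correction k=2: B_{4}/4! · (f^{(3)}(24) − f^{(3)}(7)) = −1/720 · (0.000939828 − 0.00936517) = 1.17019e-05.
Partial sum through k=2: 72.3137.
Correction k=3: B_{6}/6! · (f^{(5)}(24) − f^{(5)}(7)) = 1/30240 · (1.95798e-05 − 0.000118859) = -3.28304e-09.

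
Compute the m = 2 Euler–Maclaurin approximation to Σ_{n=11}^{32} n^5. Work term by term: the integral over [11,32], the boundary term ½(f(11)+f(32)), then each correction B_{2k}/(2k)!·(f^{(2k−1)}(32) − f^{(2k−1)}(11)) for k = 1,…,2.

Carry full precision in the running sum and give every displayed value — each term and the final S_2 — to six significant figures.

The integral term ∫_11^32 x^5 dx = 1.78662e+08.
Endpoint term: (f(11) + f(32))/2 = (161051 + 3.35544e+07)/2 = 1.68577e+07.
Running total after boundary: 1.95519e+08.
k=1: B_{2}/(2)! × [f^{(1)}(32) − f^{(1)}(11)] = 1/12 × (5.24288e+06 − 73205.0) = 430806.
Running total after k=1: 1.95950e+08.
k=2: B_{4}/(4)! × [f^{(3)}(32) − f^{(3)}(11)] = −1/720 × (61440.0 − 7260.00) = -75.2500.

S_2 ≈ 1.95950e+08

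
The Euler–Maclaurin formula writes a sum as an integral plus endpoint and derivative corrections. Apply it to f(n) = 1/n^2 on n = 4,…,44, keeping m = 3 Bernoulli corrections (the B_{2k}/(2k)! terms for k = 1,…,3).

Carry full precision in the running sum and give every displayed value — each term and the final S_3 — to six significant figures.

Integral: ∫_4^44 1/x^2 dx = 0.227273.
Endpoint term: (f(4) + f(44))/2 = (0.0625000 + 0.000516529)/2 = 0.0315083.
So far: 0.258781.
Correction k=1: B_{2}/2! · (f^{(1)}(44) − f^{(1)}(4)) = 1/12 · (-2.34786e-05 − (-0.0312500)) = 0.00260221.
After k=1: 0.261383.
Correction k=2: B_{4}/4! · (f^{(3)}(44) − f^{(3)}(4)) = −1/720 · (-1.45528e-07 − (-0.0234375)) = -3.25519e-05.
After k=2: 0.261351.
Correction k=3: B_{6}/6! · (f^{(5)}(44) − f^{(5)}(4)) = 1/30240 · (-2.25509e-09 − (-0.0439453)) = 1.45322e-06.

S_3 ≈ 0.261352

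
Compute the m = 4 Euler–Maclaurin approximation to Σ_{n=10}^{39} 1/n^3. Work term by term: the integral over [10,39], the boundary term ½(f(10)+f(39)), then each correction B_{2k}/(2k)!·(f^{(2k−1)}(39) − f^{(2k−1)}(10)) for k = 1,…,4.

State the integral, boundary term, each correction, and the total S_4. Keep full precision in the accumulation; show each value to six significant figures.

The integral term ∫_10^39 1/x^3 dx = 0.00467127.
½[f(10) + f(39)] = ½[0.00100000 + 1.68580e-05] = 0.000508429.
Integral + boundary = 0.00517970.
Order-1 term: 1/12 · (-1.29677e-06 − (-0.000300000)) = 2.48919e-05.
Partial sum through k=1: 0.00520459.
Order-2 term: −1/720 · (-1.70515e-08 − (-6.00000e-05)) = -8.33097e-08.
Partial sum through k=2: 0.00520451.
Order-3 term: 1/30240 · (-4.70851e-10 − (-2.52000e-05)) = 8.33318e-10.
Partial sum through k=3: 0.00520451.
Order-4 term: −1/1209600 · (-2.22888e-11 − (-1.81440e-05)) = -1.50000e-11.

S_4 ≈ 0.00520451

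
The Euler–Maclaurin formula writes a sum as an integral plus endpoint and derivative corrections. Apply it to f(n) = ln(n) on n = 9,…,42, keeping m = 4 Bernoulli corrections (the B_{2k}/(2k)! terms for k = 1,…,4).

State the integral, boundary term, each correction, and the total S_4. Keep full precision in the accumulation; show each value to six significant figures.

∫_9^42 ln(x) dx evaluates to 104.207.
Boundary: ½(f(9) + f(42)) = ½(2.19722 + 3.73767) = 2.96745.
So far: 107.175.
Order-1 term: 1/12 · (0.0238095 − 0.111111) = -0.00727513.
Running total after k=1: 107.167.
Order-2 term: −1/720 · (2.69949e-05 − 0.00274348) = 3.77290e-06.
Running total after k=2: 107.167.
Order-3 term: 1/30240 · (1.83639e-07 − 0.000406442) = -1.34345e-08.
Running total after k=3: 107.167.
Order-4 term: −1/1209600 · (3.12311e-09 − 0.000150534) = 1.24447e-10.

S_4 ≈ 107.167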